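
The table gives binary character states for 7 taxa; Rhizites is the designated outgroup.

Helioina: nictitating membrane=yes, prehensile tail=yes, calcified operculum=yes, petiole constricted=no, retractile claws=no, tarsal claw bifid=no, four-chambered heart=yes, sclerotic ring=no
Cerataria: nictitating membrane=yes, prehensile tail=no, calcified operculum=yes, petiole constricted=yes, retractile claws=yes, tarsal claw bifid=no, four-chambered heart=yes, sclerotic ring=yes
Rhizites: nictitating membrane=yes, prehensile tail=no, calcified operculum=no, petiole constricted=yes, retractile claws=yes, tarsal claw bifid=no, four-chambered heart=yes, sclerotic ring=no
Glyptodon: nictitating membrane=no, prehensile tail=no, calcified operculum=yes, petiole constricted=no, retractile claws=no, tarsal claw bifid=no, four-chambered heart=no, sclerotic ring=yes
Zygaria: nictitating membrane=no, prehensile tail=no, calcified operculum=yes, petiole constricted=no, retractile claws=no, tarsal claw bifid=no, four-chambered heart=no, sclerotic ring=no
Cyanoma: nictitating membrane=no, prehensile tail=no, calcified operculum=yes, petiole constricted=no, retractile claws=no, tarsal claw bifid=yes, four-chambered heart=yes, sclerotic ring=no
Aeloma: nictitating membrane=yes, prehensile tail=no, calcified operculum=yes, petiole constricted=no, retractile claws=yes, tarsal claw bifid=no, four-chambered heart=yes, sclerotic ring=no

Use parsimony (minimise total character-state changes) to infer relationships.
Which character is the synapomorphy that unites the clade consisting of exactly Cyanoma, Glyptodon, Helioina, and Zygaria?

retractile claws

Character polarity is set by the outgroup: the derived state is whichever differs from the outgroup's state, so for nictitating membrane, petiole constricted, retractile claws, four-chambered heart the derived state is 'no', and for the remaining characters it is 'yes'.
nictitating membrane (derived state 'no') is shared by Cyanoma, Glyptodon, and Zygaria — a synapomorphy uniting that clade.
prehensile tail: derived state 'yes' in Helioina only — an autapomorphy, so it tells us nothing about relationships among taxa.
calcified operculum (derived state 'yes') is shared by all ingroup taxa — unites the whole ingroup.
petiole constricted (derived state 'no') is shared by Aeloma, Cyanoma, Glyptodon, Helioina, and Zygaria — a synapomorphy uniting that clade.
retractile claws: derived state 'no' in Cyanoma, Glyptodon, Helioina, and Zygaria only — synapomorphy for {Cyanoma, Glyptodon, Helioina, Zygaria}.
tarsal claw bifid: derived state 'yes' in Cyanoma only — an autapomorphy, so it tells us nothing about relationships among taxa.
Only Glyptodon and Zygaria show the derived state 'no' for four-chambered heart, supporting them as a clade.
sclerotic ring groups Cerataria and Glyptodon, which is incompatible with the clades supported by the remaining characters; treating it as convergent (homoplasy) costs fewer steps than any alternative tree.
Most parsimonious ingroup topology: ((Aeloma,(Helioina,((Glyptodon,Zygaria),Cyanoma))),Cerataria).
The clade {Cyanoma, Glyptodon, Helioina, Zygaria} is supported by retractile claws: its derived state 'no' occurs in exactly those taxa and in no other taxon (including the outgroup).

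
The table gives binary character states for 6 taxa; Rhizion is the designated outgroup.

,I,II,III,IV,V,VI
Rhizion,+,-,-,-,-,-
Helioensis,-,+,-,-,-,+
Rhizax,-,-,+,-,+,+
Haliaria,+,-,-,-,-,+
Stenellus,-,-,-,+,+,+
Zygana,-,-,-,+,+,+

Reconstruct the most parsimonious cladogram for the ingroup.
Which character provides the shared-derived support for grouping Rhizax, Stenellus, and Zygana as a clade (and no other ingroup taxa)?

V

Character polarity is set by the outgroup: the derived state is whichever differs from the outgroup's state, so for I the derived state is '-', and for the remaining characters it is '+'.
I: derived state '-' in Helioensis, Rhizax, Stenellus, and Zygana only — synapomorphy for {Helioensis, Rhizax, Stenellus, Zygana}.
II (derived state '+') is unique to Helioensis (autapomorphy; uninformative for grouping).
III (derived state '+') is unique to Rhizax (autapomorphy; uninformative for grouping).
IV: derived state '+' in Stenellus and Zygana only — synapomorphy for {Stenellus, Zygana}.
V (derived state '+') is shared by Rhizax, Stenellus, and Zygana — a synapomorphy uniting that clade.
All ingroup taxa share the derived state '+' for VI; it defines the ingroup but does not resolve relationships within it.
Most parsimonious ingroup topology: ((Helioensis,(Rhizax,(Stenellus,Zygana))),Haliaria).
The clade {Rhizax, Stenellus, Zygana} is supported by V: its derived state '+' occurs in exactly those taxa and in no other taxon (including the outgroup).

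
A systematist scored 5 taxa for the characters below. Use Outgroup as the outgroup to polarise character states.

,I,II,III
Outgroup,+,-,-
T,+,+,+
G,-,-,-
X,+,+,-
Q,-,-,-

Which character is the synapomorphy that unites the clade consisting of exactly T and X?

Character polarity is set by the outgroup: the derived state is whichever differs from the outgroup's state, so for I the derived state is '-', and for the remaining characters it is '+'.
Only G and Q show the derived state '-' for I, supporting them as a clade.
II: derived state '+' in T and X only — synapomorphy for {T, X}.
III: derived state '+' in T only — an autapomorphy, so it tells us nothing about relationships among taxa.
Most parsimonious ingroup topology: ((T,X),(G,Q)).
The clade {T, X} is supported by II: its derived state '+' occurs in exactly those taxa and in no other taxon (including the outgroup).

II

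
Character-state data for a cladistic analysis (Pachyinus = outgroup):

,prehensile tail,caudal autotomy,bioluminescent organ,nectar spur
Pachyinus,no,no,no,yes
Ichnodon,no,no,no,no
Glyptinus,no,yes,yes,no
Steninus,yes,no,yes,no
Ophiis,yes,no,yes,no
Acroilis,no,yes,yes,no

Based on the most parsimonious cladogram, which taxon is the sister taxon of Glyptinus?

Character polarity is set by the outgroup: the derived state is whichever differs from the outgroup's state, so for nectar spur the derived state is 'no', and for the remaining characters it is 'yes'.
Only Ophiis and Steninus show the derived state 'yes' for prehensile tail, supporting them as a clade.
Only Acroilis and Glyptinus show the derived state 'yes' for caudal autotomy, supporting them as a clade.
Only Acroilis, Glyptinus, Ophiis, and Steninus show the derived state 'yes' for bioluminescent organ, supporting them as a clade.
All ingroup taxa share the derived state 'no' for nectar spur; it defines the ingroup but does not resolve relationships within it.
Most parsimonious ingroup topology: (Ichnodon,((Glyptinus,Acroilis),(Steninus,Ophiis))).
Glyptinus and Acroilis form a cherry on this tree, so they are sister taxa.

Acroilis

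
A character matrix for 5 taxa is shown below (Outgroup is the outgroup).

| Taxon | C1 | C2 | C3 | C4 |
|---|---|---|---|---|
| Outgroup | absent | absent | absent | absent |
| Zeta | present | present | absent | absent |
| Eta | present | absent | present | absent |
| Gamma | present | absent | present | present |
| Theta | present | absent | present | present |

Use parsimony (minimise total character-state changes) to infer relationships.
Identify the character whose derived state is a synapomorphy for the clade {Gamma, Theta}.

The outgroup has state 'absent' for every character, so 'present' is the derived state throughout.
All ingroup taxa share the derived state 'present' for C1; it defines the ingroup but does not resolve relationships within it.
C2 (derived state 'present') is unique to Zeta (autapomorphy; uninformative for grouping).
C3 (derived state 'present') is shared by Eta, Gamma, and Theta — a synapomorphy uniting that clade.
Only Gamma and Theta show the derived state 'present' for C4, supporting them as a clade.
Most parsimonious ingroup topology: (Zeta,(Eta,(Gamma,Theta))).
The clade {Gamma, Theta} is supported by C4: its derived state 'present' occurs in exactly those taxa and in no other taxon (including the outgroup).

C4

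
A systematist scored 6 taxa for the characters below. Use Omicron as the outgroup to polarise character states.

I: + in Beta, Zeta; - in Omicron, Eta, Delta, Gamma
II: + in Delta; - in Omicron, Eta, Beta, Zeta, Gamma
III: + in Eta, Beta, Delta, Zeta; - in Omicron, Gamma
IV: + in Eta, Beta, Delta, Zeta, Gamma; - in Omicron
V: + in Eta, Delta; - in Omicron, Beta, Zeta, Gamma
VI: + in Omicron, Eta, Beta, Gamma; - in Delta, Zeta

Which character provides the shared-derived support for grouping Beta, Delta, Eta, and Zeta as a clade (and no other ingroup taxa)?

Character polarity is set by the outgroup: the derived state is whichever differs from the outgroup's state, so for VI the derived state is '-', and for the remaining characters it is '+'.
I (derived state '+') is shared by Beta and Zeta — a synapomorphy uniting that clade.
II (derived state '+') is unique to Delta (autapomorphy; uninformative for grouping).
III (derived state '+') is shared by Beta, Delta, Eta, and Zeta — a synapomorphy uniting that clade.
IV (derived state '+') is shared by all ingroup taxa — unites the whole ingroup.
V (derived state '+') is shared by Delta and Eta — a synapomorphy uniting that clade.
VI groups Delta and Zeta, which is incompatible with the clades supported by the remaining characters; treating it as convergent (homoplasy) costs fewer steps than any alternative tree.
Most parsimonious ingroup topology: (((Eta,Delta),(Beta,Zeta)),Gamma).
The clade {Beta, Delta, Eta, Zeta} is supported by III: its derived state '+' occurs in exactly those taxa and in no other taxon (including the outgroup).

III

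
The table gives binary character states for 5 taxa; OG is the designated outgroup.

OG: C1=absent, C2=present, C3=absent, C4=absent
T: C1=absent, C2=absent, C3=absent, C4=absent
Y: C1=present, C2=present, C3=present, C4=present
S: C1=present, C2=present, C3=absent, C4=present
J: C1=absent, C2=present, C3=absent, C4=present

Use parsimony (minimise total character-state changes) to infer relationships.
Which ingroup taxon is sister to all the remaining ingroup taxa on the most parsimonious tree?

T

Character polarity is set by the outgroup: the derived state is whichever differs from the outgroup's state, so for C2 the derived state is 'absent', and for the remaining characters it is 'present'.
Only S and Y show the derived state 'present' for C1, supporting them as a clade.
C2: derived state 'absent' in T only — an autapomorphy, so it tells us nothing about relationships among taxa.
C3 (derived state 'present') is unique to Y (autapomorphy; uninformative for grouping).
Only J, S, and Y show the derived state 'present' for C4, supporting them as a clade.
Most parsimonious ingroup topology: (T,((Y,S),J)).
T is sister to the clade containing all other ingroup taxa, so it is the earliest-diverging (most basal) ingroup lineage.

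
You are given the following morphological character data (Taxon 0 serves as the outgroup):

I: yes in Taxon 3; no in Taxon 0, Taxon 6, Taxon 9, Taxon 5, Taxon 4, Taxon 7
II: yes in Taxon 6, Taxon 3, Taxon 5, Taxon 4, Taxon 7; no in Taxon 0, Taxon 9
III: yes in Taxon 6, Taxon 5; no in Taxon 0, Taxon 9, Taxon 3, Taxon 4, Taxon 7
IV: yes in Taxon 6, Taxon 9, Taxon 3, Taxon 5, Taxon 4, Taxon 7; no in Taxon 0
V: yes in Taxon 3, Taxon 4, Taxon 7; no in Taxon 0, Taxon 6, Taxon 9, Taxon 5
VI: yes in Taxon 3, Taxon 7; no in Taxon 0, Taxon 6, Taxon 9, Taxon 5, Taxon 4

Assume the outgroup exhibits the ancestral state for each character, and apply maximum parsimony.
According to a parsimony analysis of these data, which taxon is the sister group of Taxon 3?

The outgroup has state 'no' for every character, so 'yes' is the derived state throughout.
I (derived state 'yes') is unique to Taxon 3 (autapomorphy; uninformative for grouping).
II (derived state 'yes') is shared by Taxon 3, Taxon 4, Taxon 5, Taxon 6, and Taxon 7 — a synapomorphy uniting that clade.
III: derived state 'yes' in Taxon 5 and Taxon 6 only — synapomorphy for {Taxon 5, Taxon 6}.
All ingroup taxa share the derived state 'yes' for IV; it defines the ingroup but does not resolve relationships within it.
V (derived state 'yes') is shared by Taxon 3, Taxon 4, and Taxon 7 — a synapomorphy uniting that clade.
VI: derived state 'yes' in Taxon 3 and Taxon 7 only — synapomorphy for {Taxon 3, Taxon 7}.
Most parsimonious ingroup topology: (((Taxon 6,Taxon 5),((Taxon 3,Taxon 7),Taxon 4)),Taxon 9).
Taxon 3 and Taxon 7 form a cherry on this tree, so they are sister taxa.

Taxon 7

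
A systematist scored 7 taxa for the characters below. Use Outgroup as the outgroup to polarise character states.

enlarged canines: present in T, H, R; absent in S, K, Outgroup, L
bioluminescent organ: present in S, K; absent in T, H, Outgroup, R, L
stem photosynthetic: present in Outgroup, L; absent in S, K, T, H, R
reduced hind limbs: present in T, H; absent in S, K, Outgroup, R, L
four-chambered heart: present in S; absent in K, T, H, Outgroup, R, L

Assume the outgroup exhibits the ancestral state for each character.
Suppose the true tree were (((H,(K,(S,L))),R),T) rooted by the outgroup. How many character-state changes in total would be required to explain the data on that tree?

Map each character onto (((H,(K,(S,L))),R),T) (rooted by Outgroup) and count the minimum state changes it requires (Fitch parsimony):
enlarged canines: 2; bioluminescent organ: 2; stem photosynthetic: 2; reduced hind limbs: 2; four-chambered heart: 1.
Total tree length = 9.

9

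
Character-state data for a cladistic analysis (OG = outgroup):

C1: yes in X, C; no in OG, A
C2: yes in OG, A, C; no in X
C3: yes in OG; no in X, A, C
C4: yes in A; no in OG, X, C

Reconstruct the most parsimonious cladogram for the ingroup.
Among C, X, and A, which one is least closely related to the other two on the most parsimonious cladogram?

Character polarity is set by the outgroup: the derived state is whichever differs from the outgroup's state, so for C2, C3 the derived state is 'no', and for the remaining characters it is 'yes'.
Only C and X show the derived state 'yes' for C1, supporting them as a clade.
C2: derived state 'no' in X only — an autapomorphy, so it tells us nothing about relationships among taxa.
C3 (derived state 'no') is shared by all ingroup taxa — unites the whole ingroup.
C4 (derived state 'yes') is unique to A (autapomorphy; uninformative for grouping).
Most parsimonious ingroup topology: ((X,C),A).
C and X share a more recent common ancestor with each other than either does with A, so A is the least closely related of the three.

A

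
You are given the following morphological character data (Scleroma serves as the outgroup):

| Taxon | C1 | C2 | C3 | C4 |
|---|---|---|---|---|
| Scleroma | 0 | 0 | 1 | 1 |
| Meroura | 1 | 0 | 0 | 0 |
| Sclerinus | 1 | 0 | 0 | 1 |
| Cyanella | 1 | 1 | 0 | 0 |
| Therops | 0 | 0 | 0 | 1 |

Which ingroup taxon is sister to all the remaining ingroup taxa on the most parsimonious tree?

Therops

Character polarity is set by the outgroup: the derived state is whichever differs from the outgroup's state, so for C3, C4 the derived state is '0', and for the remaining characters it is '1'.
Only Cyanella, Meroura, and Sclerinus show the derived state '1' for C1, supporting them as a clade.
C2 (derived state '1') is unique to Cyanella (autapomorphy; uninformative for grouping).
All ingroup taxa share the derived state '0' for C3; it defines the ingroup but does not resolve relationships within it.
C4 (derived state '0') is shared by Cyanella and Meroura — a synapomorphy uniting that clade.
Most parsimonious ingroup topology: (((Meroura,Cyanella),Sclerinus),Therops).
Therops is sister to the clade containing all other ingroup taxa, so it is the earliest-diverging (most basal) ingroup lineage.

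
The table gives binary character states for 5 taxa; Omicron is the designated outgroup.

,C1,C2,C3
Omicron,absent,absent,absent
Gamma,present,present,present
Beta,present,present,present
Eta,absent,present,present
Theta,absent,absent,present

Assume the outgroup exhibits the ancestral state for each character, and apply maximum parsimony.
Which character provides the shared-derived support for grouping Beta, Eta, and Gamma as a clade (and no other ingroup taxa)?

C2

The outgroup has state 'absent' for every character, so 'present' is the derived state throughout.
Only Beta and Gamma show the derived state 'present' for C1, supporting them as a clade.
Only Beta, Eta, and Gamma show the derived state 'present' for C2, supporting them as a clade.
All ingroup taxa share the derived state 'present' for C3; it defines the ingroup but does not resolve relationships within it.
Most parsimonious ingroup topology: (((Gamma,Beta),Eta),Theta).
The clade {Beta, Eta, Gamma} is supported by C2: its derived state 'present' occurs in exactly those taxa and in no other taxon (including the outgroup).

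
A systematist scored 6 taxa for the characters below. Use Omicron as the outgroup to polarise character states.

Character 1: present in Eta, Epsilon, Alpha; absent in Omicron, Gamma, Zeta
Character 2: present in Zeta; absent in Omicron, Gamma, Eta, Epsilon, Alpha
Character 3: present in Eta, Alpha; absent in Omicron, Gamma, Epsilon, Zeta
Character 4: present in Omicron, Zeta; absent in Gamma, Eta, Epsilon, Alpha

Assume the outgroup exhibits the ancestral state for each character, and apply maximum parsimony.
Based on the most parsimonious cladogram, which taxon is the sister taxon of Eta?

Character polarity is set by the outgroup: the derived state is whichever differs from the outgroup's state, so for Character 4 the derived state is 'absent', and for the remaining characters it is 'present'.
Character 1: derived state 'present' in Alpha, Epsilon, and Eta only — synapomorphy for {Alpha, Epsilon, Eta}.
Character 2 (derived state 'present') is unique to Zeta (autapomorphy; uninformative for grouping).
Character 3 (derived state 'present') is shared by Alpha and Eta — a synapomorphy uniting that clade.
Character 4: derived state 'absent' in Alpha, Epsilon, Eta, and Gamma only — synapomorphy for {Alpha, Epsilon, Eta, Gamma}.
Most parsimonious ingroup topology: ((Gamma,((Eta,Alpha),Epsilon)),Zeta).
Eta and Alpha form a cherry on this tree, so they are sister taxa.

Alpha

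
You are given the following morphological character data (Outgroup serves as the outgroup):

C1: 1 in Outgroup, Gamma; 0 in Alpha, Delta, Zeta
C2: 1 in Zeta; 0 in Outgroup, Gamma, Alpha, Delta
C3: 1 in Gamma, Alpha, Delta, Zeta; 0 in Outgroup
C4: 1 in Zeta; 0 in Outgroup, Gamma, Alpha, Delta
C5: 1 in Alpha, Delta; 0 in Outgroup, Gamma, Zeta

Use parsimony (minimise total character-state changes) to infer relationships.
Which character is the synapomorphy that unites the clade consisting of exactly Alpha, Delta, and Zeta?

C1

Character polarity is set by the outgroup: the derived state is whichever differs from the outgroup's state, so for C1 the derived state is '0', and for the remaining characters it is '1'.
C1 (derived state '0') is shared by Alpha, Delta, and Zeta — a synapomorphy uniting that clade.
C2 (derived state '1') is unique to Zeta (autapomorphy; uninformative for grouping).
C3 (derived state '1') is shared by all ingroup taxa — unites the whole ingroup.
C4: derived state '1' in Zeta only — an autapomorphy, so it tells us nothing about relationships among taxa.
C5 (derived state '1') is shared by Alpha and Delta — a synapomorphy uniting that clade.
Most parsimonious ingroup topology: (Gamma,((Alpha,Delta),Zeta)).
The clade {Alpha, Delta, Zeta} is supported by C1: its derived state '0' occurs in exactly those taxa and in no other taxon (including the outgroup).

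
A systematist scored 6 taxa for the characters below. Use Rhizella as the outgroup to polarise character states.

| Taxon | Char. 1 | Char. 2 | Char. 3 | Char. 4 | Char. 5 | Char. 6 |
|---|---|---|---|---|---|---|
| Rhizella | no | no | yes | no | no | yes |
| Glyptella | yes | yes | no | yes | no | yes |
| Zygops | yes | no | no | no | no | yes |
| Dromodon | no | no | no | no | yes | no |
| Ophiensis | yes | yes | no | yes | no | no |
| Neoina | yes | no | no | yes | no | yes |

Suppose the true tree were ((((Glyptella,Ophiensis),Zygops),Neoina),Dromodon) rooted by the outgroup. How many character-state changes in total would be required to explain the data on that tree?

8

Map each character onto ((((Glyptella,Ophiensis),Zygops),Neoina),Dromodon) (rooted by Rhizella) and count the minimum state changes it requires (Fitch parsimony):
Char. 1: 1; Char. 2: 1; Char. 3: 1; Char. 4: 2; Char. 5: 1; Char. 6: 2.
Total tree length = 8.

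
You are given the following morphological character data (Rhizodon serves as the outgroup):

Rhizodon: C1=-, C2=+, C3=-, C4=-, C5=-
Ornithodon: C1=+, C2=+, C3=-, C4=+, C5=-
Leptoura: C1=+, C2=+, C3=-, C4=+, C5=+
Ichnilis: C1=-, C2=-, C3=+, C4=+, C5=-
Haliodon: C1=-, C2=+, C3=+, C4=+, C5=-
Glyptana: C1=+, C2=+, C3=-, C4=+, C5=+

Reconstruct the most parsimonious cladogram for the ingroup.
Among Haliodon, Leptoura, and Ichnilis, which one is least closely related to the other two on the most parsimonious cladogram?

Character polarity is set by the outgroup: the derived state is whichever differs from the outgroup's state, so for C2 the derived state is '-', and for the remaining characters it is '+'.
Only Glyptana, Leptoura, and Ornithodon show the derived state '+' for C1, supporting them as a clade.
C2 (derived state '-') is unique to Ichnilis (autapomorphy; uninformative for grouping).
Only Haliodon and Ichnilis show the derived state '+' for C3, supporting them as a clade.
All ingroup taxa share the derived state '+' for C4; it defines the ingroup but does not resolve relationships within it.
C5: derived state '+' in Glyptana and Leptoura only — synapomorphy for {Glyptana, Leptoura}.
Most parsimonious ingroup topology: ((Ornithodon,(Leptoura,Glyptana)),(Ichnilis,Haliodon)).
Haliodon and Ichnilis share a more recent common ancestor with each other than either does with Leptoura, so Leptoura is the least closely related of the three.

Leptoura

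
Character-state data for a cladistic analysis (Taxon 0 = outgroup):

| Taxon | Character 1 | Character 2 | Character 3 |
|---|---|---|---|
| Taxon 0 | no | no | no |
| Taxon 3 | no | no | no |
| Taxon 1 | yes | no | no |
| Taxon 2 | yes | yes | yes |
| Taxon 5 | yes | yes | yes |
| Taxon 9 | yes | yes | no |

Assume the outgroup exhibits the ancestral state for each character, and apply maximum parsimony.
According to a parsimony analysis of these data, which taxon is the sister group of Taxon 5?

Taxon 2

The outgroup has state 'no' for every character, so 'yes' is the derived state throughout.
Character 1 (derived state 'yes') is shared by Taxon 1, Taxon 2, Taxon 5, and Taxon 9 — a synapomorphy uniting that clade.
Character 2 (derived state 'yes') is shared by Taxon 2, Taxon 5, and Taxon 9 — a synapomorphy uniting that clade.
Character 3: derived state 'yes' in Taxon 2 and Taxon 5 only — synapomorphy for {Taxon 2, Taxon 5}.
Most parsimonious ingroup topology: (Taxon 3,(Taxon 1,((Taxon 2,Taxon 5),Taxon 9))).
Taxon 5 and Taxon 2 form a cherry on this tree, so they are sister taxa.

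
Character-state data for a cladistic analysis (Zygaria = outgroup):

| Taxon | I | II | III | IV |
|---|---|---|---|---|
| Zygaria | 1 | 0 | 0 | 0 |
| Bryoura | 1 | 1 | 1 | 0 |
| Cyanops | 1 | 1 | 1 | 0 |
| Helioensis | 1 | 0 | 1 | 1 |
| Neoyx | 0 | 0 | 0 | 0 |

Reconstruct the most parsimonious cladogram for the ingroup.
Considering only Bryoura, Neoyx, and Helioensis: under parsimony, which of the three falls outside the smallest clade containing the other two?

Neoyx

Character polarity is set by the outgroup: the derived state is whichever differs from the outgroup's state, so for I the derived state is '0', and for the remaining characters it is '1'.
I: derived state '0' in Neoyx only — an autapomorphy, so it tells us nothing about relationships among taxa.
II (derived state '1') is shared by Bryoura and Cyanops — a synapomorphy uniting that clade.
III (derived state '1') is shared by Bryoura, Cyanops, and Helioensis — a synapomorphy uniting that clade.
IV: derived state '1' in Helioensis only — an autapomorphy, so it tells us nothing about relationships among taxa.
Most parsimonious ingroup topology: (((Bryoura,Cyanops),Helioensis),Neoyx).
Helioensis and Bryoura share a more recent common ancestor with each other than either does with Neoyx, so Neoyx is the least closely related of the three.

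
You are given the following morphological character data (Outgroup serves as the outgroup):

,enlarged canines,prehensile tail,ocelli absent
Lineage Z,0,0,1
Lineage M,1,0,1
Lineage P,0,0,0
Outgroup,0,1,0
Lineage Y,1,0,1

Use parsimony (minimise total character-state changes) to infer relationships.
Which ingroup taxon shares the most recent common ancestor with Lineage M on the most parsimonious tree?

Lineage Y

Character polarity is set by the outgroup: the derived state is whichever differs from the outgroup's state, so for prehensile tail the derived state is '0', and for the remaining characters it is '1'.
enlarged canines (derived state '1') is shared by Lineage M and Lineage Y — a synapomorphy uniting that clade.
prehensile tail (derived state '0') is shared by all ingroup taxa — unites the whole ingroup.
ocelli absent (derived state '1') is shared by Lineage M, Lineage Y, and Lineage Z — a synapomorphy uniting that clade.
Most parsimonious ingroup topology: (((Lineage M,Lineage Y),Lineage Z),Lineage P).
Lineage M and Lineage Y form a cherry on this tree, so they are sister taxa.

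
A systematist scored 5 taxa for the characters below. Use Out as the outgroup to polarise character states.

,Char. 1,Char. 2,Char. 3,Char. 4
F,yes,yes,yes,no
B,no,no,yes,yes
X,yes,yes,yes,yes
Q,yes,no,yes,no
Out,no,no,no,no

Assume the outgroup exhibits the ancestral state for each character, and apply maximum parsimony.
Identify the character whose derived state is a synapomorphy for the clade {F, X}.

Char. 2

The outgroup has state 'no' for every character, so 'yes' is the derived state throughout.
Char. 1: derived state 'yes' in F, Q, and X only — synapomorphy for {F, Q, X}.
Char. 2: derived state 'yes' in F and X only — synapomorphy for {F, X}.
All ingroup taxa share the derived state 'yes' for Char. 3; it defines the ingroup but does not resolve relationships within it.
Char. 4 (state 'yes') occurs in B and X but conflicts with the nesting implied by the other characters — most parsimoniously interpreted as homoplasy.
Most parsimonious ingroup topology: (B,((F,X),Q)).
The clade {F, X} is supported by Char. 2: its derived state 'yes' occurs in exactly those taxa and in no other taxon (including the outgroup).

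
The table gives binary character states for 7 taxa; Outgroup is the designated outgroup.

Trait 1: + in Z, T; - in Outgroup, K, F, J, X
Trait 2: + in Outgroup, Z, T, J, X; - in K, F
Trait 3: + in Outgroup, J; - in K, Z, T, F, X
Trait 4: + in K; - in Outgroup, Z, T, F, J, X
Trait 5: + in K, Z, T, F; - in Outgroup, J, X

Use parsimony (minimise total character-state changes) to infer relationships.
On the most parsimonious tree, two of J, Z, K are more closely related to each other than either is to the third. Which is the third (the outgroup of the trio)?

J

Character polarity is set by the outgroup: the derived state is whichever differs from the outgroup's state, so for Trait 2, Trait 3 the derived state is '-', and for the remaining characters it is '+'.
Only T and Z show the derived state '+' for Trait 1, supporting them as a clade.
Trait 2 (derived state '-') is shared by F and K — a synapomorphy uniting that clade.
Trait 3 (derived state '-') is shared by F, K, T, X, and Z — a synapomorphy uniting that clade.
Trait 4 (derived state '+') is unique to K (autapomorphy; uninformative for grouping).
Trait 5 (derived state '+') is shared by F, K, T, and Z — a synapomorphy uniting that clade.
Most parsimonious ingroup topology: ((((K,F),(Z,T)),X),J).
K and Z share a more recent common ancestor with each other than either does with J, so J is the least closely related of the three.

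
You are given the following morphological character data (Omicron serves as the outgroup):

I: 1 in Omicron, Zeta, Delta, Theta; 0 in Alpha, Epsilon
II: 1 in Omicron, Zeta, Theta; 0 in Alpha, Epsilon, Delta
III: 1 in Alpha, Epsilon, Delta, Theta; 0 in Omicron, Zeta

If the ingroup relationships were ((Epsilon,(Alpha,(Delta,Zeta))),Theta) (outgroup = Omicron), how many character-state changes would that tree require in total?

6

Map each character onto ((Epsilon,(Alpha,(Delta,Zeta))),Theta) (rooted by Omicron) and count the minimum state changes it requires (Fitch parsimony):
I: 2; II: 2; III: 2.
Total tree length = 6.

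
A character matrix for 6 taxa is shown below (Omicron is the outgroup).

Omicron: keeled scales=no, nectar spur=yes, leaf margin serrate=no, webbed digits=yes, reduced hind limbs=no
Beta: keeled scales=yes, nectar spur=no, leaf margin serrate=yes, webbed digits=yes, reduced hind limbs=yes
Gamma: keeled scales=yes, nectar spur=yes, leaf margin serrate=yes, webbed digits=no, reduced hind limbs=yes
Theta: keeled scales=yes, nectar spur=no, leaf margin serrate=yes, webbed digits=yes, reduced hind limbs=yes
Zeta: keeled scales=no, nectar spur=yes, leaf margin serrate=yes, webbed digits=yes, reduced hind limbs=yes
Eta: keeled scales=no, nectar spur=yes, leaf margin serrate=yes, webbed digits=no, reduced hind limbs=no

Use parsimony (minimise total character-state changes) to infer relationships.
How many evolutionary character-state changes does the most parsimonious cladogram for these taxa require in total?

6

Character polarity is set by the outgroup: the derived state is whichever differs from the outgroup's state, so for nectar spur, webbed digits the derived state is 'no', and for the remaining characters it is 'yes'.
Only Beta, Gamma, and Theta show the derived state 'yes' for keeled scales, supporting them as a clade.
nectar spur (derived state 'no') is shared by Beta and Theta — a synapomorphy uniting that clade.
leaf margin serrate (derived state 'yes') is shared by all ingroup taxa — unites the whole ingroup.
webbed digits groups Eta and Gamma, which is incompatible with the clades supported by the remaining characters; treating it as convergent (homoplasy) costs fewer steps than any alternative tree.
reduced hind limbs (derived state 'yes') is shared by Beta, Gamma, Theta, and Zeta — a synapomorphy uniting that clade.
Most parsimonious ingroup topology: ((((Beta,Theta),Gamma),Zeta),Eta).
Changes per character on this tree: keeled scales: 1; nectar spur: 1; leaf margin serrate: 1; webbed digits: 2; reduced hind limbs: 1.
Total = 6.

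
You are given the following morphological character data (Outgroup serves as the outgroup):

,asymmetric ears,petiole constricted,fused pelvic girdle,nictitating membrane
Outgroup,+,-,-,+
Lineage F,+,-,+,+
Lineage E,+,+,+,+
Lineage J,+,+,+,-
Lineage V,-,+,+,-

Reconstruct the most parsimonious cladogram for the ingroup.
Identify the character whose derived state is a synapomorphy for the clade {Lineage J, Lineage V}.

Character polarity is set by the outgroup: the derived state is whichever differs from the outgroup's state, so for asymmetric ears, nictitating membrane the derived state is '-', and for the remaining characters it is '+'.
asymmetric ears (derived state '-') is unique to Lineage V (autapomorphy; uninformative for grouping).
Only Lineage E, Lineage J, and Lineage V show the derived state '+' for petiole constricted, supporting them as a clade.
All ingroup taxa share the derived state '+' for fused pelvic girdle; it defines the ingroup but does not resolve relationships within it.
nictitating membrane: derived state '-' in Lineage J and Lineage V only — synapomorphy for {Lineage J, Lineage V}.
Most parsimonious ingroup topology: (Lineage F,(Lineage E,(Lineage J,Lineage V))).
The clade {Lineage J, Lineage V} is supported by nictitating membrane: its derived state '-' occurs in exactly those taxa and in no other taxon (including the outgroup).

nictitating membrane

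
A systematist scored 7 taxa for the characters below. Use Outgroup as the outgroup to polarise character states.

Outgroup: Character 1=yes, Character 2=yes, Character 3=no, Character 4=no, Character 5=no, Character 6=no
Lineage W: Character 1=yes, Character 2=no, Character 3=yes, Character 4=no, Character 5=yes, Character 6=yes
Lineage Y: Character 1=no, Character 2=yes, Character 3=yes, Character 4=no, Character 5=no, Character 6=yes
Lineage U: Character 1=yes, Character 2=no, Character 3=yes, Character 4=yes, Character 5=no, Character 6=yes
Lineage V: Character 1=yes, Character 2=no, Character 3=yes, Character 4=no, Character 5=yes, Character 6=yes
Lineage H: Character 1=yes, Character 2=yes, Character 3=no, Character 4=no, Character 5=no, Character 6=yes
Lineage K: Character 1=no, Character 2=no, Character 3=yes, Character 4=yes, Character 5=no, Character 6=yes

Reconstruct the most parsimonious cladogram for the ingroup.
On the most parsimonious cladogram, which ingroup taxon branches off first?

Lineage H

Character polarity is set by the outgroup: the derived state is whichever differs from the outgroup's state, so for Character 1, Character 2 the derived state is 'no', and for the remaining characters it is 'yes'.
Character 1 groups Lineage K and Lineage Y, which is incompatible with the clades supported by the remaining characters; treating it as convergent (homoplasy) costs fewer steps than any alternative tree.
Character 2: derived state 'no' in Lineage K, Lineage U, Lineage V, and Lineage W only — synapomorphy for {Lineage K, Lineage U, Lineage V, Lineage W}.
Character 3 (derived state 'yes') is shared by Lineage K, Lineage U, Lineage V, Lineage W, and Lineage Y — a synapomorphy uniting that clade.
Character 4 (derived state 'yes') is shared by Lineage K and Lineage U — a synapomorphy uniting that clade.
Character 5: derived state 'yes' in Lineage V and Lineage W only — synapomorphy for {Lineage V, Lineage W}.
All ingroup taxa share the derived state 'yes' for Character 6; it defines the ingroup but does not resolve relationships within it.
Most parsimonious ingroup topology: ((((Lineage W,Lineage V),(Lineage U,Lineage K)),Lineage Y),Lineage H).
Lineage H is sister to the clade containing all other ingroup taxa, so it is the earliest-diverging (most basal) ingroup lineage.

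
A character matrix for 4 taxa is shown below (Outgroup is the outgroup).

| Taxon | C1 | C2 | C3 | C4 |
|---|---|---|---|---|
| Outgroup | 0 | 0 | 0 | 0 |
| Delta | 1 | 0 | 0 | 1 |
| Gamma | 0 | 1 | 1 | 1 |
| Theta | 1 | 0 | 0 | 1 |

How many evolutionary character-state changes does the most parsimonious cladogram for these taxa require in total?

4

The outgroup has state '0' for every character, so '1' is the derived state throughout.
C1: derived state '1' in Delta and Theta only — synapomorphy for {Delta, Theta}.
C2: derived state '1' in Gamma only — an autapomorphy, so it tells us nothing about relationships among taxa.
C3 (derived state '1') is unique to Gamma (autapomorphy; uninformative for grouping).
C4 (derived state '1') is shared by all ingroup taxa — unites the whole ingroup.
Most parsimonious ingroup topology: ((Delta,Theta),Gamma).
Changes per character on this tree: C1: 1; C2: 1; C3: 1; C4: 1.
Total = 4.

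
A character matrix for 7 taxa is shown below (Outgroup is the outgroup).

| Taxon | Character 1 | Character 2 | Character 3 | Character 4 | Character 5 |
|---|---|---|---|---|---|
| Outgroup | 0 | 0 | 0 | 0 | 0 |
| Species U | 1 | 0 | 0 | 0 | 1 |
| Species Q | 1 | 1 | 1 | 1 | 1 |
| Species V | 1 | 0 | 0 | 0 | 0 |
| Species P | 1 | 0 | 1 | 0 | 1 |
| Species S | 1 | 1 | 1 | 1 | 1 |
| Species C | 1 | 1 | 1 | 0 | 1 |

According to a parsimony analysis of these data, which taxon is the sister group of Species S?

Species Q

The outgroup has state '0' for every character, so '1' is the derived state throughout.
All ingroup taxa share the derived state '1' for Character 1; it defines the ingroup but does not resolve relationships within it.
Character 2 (derived state '1') is shared by Species C, Species Q, and Species S — a synapomorphy uniting that clade.
Only Species C, Species P, Species Q, and Species S show the derived state '1' for Character 3, supporting them as a clade.
Character 4: derived state '1' in Species Q and Species S only — synapomorphy for {Species Q, Species S}.
Character 5: derived state '1' in Species C, Species P, Species Q, Species S, and Species U only — synapomorphy for {Species C, Species P, Species Q, Species S, Species U}.
Most parsimonious ingroup topology: ((Species U,(((Species Q,Species S),Species C),Species P)),Species V).
Species S and Species Q form a cherry on this tree, so they are sister taxa.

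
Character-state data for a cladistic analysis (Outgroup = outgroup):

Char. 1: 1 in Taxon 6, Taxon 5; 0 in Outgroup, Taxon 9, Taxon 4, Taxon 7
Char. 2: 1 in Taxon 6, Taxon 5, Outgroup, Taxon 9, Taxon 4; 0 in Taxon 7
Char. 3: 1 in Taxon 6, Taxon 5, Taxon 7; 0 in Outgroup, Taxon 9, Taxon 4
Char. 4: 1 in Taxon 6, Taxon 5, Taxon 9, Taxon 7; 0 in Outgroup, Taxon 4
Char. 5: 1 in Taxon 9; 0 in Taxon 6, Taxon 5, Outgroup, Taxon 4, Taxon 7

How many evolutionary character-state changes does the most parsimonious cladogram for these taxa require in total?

Character polarity is set by the outgroup: the derived state is whichever differs from the outgroup's state, so for Char. 2 the derived state is '0', and for the remaining characters it is '1'.
Char. 1 (derived state '1') is shared by Taxon 5 and Taxon 6 — a synapomorphy uniting that clade.
Char. 2: derived state '0' in Taxon 7 only — an autapomorphy, so it tells us nothing about relationships among taxa.
Char. 3 (derived state '1') is shared by Taxon 5, Taxon 6, and Taxon 7 — a synapomorphy uniting that clade.
Only Taxon 5, Taxon 6, Taxon 7, and Taxon 9 show the derived state '1' for Char. 4, supporting them as a clade.
Char. 5 (derived state '1') is unique to Taxon 9 (autapomorphy; uninformative for grouping).
Most parsimonious ingroup topology: ((Taxon 9,(Taxon 7,(Taxon 5,Taxon 6))),Taxon 4).
Changes per character on this tree: Char. 1: 1; Char. 2: 1; Char. 3: 1; Char. 4: 1; Char. 5: 1.
Total = 5.

5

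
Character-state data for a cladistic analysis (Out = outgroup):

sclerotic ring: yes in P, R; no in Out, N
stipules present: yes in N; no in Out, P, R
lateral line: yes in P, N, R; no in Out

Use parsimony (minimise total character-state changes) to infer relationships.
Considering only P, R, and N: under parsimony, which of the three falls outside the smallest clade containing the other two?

The outgroup has state 'no' for every character, so 'yes' is the derived state throughout.
sclerotic ring: derived state 'yes' in P and R only — synapomorphy for {P, R}.
stipules present (derived state 'yes') is unique to N (autapomorphy; uninformative for grouping).
lateral line (derived state 'yes') is shared by all ingroup taxa — unites the whole ingroup.
Most parsimonious ingroup topology: ((P,R),N).
P and R share a more recent common ancestor with each other than either does with N, so N is the least closely related of the three.

N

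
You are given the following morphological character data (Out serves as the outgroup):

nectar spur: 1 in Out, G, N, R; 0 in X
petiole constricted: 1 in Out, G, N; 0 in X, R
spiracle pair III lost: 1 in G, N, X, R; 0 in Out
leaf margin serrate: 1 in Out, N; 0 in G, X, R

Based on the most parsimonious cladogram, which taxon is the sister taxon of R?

Character polarity is set by the outgroup: the derived state is whichever differs from the outgroup's state, so for nectar spur, petiole constricted, leaf margin serrate the derived state is '0', and for the remaining characters it is '1'.
nectar spur (derived state '0') is unique to X (autapomorphy; uninformative for grouping).
Only R and X show the derived state '0' for petiole constricted, supporting them as a clade.
All ingroup taxa share the derived state '1' for spiracle pair III lost; it defines the ingroup but does not resolve relationships within it.
Only G, R, and X show the derived state '0' for leaf margin serrate, supporting them as a clade.
Most parsimonious ingroup topology: ((G,(X,R)),N).
R and X form a cherry on this tree, so they are sister taxa.

X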